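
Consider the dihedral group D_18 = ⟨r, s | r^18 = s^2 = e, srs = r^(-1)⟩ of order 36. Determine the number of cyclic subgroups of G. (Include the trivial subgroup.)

24

Each element a generates a cyclic subgroup ⟨a⟩; distinct elements may generate the same one (a cyclic group of order d has φ(d) generators).
Cyclic subgroups by order — order 1: 1; order 2: 19; order 3: 1; order 6: 1; order 9: 1; order 18: 1.
Total: 24.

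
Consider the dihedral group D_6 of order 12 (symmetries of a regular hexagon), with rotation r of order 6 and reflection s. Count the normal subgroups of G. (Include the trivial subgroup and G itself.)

7

G has 16 subgroups. Checking conjugation-invariance by order — order 1: 1/1 normal; order 2: 1/7 normal; order 3: 1/1 normal; order 4: 0/3 normal; order 6: 3/3 normal; order 12: 1/1 normal.
Total normal subgroups: 7.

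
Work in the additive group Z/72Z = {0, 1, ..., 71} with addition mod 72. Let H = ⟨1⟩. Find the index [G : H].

|⟨1⟩| = 72 and |G| = 72.
By Lagrange, [G : H] = |G|/|H| = 72/72 = 1.

1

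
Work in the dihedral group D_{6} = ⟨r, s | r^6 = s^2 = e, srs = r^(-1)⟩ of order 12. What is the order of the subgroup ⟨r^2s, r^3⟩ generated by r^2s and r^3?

|⟨r^2s⟩| = 2 and |⟨r^3⟩| = 2, so |H| is a multiple of lcm(2, 2) = 2 and divides |G| = 12.
Closing under the operation: H = {e, r^3, r^2s, r^5s}, so |H| = 4.

4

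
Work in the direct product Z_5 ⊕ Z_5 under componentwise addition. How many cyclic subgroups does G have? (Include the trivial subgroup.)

7

A cyclic subgroup of order d is generated by each of its φ(d) elements of order d, so the cyclic subgroups of order d number (#elements of order d)/φ(d).
Cyclic subgroups by order — order 1: 1; order 5: 6.
Total: 7.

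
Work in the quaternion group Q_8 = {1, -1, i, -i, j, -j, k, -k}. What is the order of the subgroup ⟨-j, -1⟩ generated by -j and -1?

4

|⟨-j⟩| = 4 and |⟨-1⟩| = 2, so |H| is a multiple of lcm(4, 2) = 4 and divides |G| = 8.
Closing under the operation: H = {1, -1, j, -j}, so |H| = 4.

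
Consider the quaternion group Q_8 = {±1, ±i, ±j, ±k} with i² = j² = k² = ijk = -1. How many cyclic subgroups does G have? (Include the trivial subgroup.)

5

Each element a generates a cyclic subgroup ⟨a⟩; distinct elements may generate the same one (a cyclic group of order d has φ(d) generators).
Cyclic subgroups by order — order 1: 1; order 2: 1; order 4: 3.
Total: 5.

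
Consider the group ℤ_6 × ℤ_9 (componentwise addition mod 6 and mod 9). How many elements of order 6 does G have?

8

An element (a,b) has order lcm(ord(a), ord(b)); count pairs with lcm equal to 6.
Enumerating gives 8 such elements.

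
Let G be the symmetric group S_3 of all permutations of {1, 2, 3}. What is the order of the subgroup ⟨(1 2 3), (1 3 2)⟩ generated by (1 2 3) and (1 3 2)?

|⟨(1 2 3)⟩| = 3 and |⟨(1 3 2)⟩| = 3, so |H| is a multiple of lcm(3, 3) = 3 and divides |G| = 6.
Closing under the operation: H = {e, (1 2 3), (1 3 2)}, so |H| = 3.

3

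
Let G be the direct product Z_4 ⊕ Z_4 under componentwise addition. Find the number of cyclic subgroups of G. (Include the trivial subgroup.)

Each element a generates a cyclic subgroup ⟨a⟩; distinct elements may generate the same one (a cyclic group of order d has φ(d) generators).
Cyclic subgroups by order — order 1: 1; order 2: 3; order 4: 6.
Total: 10.

10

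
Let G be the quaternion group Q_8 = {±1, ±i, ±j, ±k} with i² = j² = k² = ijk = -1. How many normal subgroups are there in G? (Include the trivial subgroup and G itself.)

6

G has 6 subgroups. Checking conjugation-invariance by order — order 1: 1/1 normal; order 2: 1/1 normal; order 4: 3/3 normal; order 8: 1/1 normal.
Total normal subgroups: 6.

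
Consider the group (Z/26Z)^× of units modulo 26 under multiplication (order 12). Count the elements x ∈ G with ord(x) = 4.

The elements of order 4 are: 5, 21.
That's 2.

2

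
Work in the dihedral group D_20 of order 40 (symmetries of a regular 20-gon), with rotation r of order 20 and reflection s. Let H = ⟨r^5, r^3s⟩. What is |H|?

8

|⟨r^5⟩| = 4 and |⟨r^3s⟩| = 2, so |H| is a multiple of lcm(4, 2) = 4 and divides |G| = 40.
Closing under the operation: H = {e, r^5, r^10, r^15, r^3s, r^8s, r^13s, r^18s}, so |H| = 8.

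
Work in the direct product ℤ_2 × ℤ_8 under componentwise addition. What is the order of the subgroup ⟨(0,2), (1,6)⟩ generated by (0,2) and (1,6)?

|⟨(0,2)⟩| = 4 and |⟨(1,6)⟩| = 4, so |H| is a multiple of lcm(4, 4) = 4 and divides |G| = 16.
Closing under the operation: H = {(0,0), (0,2), (0,4), (0,6), (1,0), (1,2), (1,4), (1,6)}, so |H| = 8.

8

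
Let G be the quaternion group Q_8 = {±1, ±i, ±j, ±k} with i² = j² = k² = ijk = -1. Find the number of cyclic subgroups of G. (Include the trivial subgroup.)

5

Each element a generates a cyclic subgroup ⟨a⟩; distinct elements may generate the same one (a cyclic group of order d has φ(d) generators).
Cyclic subgroups by order — order 1: 1; order 2: 1; order 4: 3.
Total: 5.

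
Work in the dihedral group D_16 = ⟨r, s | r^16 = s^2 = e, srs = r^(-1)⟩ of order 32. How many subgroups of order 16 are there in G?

|G| = 32 and 16 | 32, so subgroups of order 16 are possible by Lagrange.
The subgroups of order 16 are: {e, r, r^2, r^3, r^4, r^5, r^6, r^7, r^8, r^9, r^10, r^11, r^12, r^13, r^14, r^15}; {e, r^2, r^4, r^6, r^8, r^10, r^12, r^14, s, r^2s, r^4s, r^6s, r^8s, r^10s, r^12s, r^14s}; {e, r^2, r^4, r^6, r^8, r^10, r^12, r^14, rs, r^3s, r^5s, r^7s, r^9s, r^11s, r^13s, r^15s}.
So G has 3 subgroups of order 16.

3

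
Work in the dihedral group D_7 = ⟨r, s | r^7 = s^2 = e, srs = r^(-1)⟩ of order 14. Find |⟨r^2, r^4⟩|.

7

|⟨r^2⟩| = 7 and |⟨r^4⟩| = 7, so |H| is a multiple of lcm(7, 7) = 7 and divides |G| = 14.
Closing under the operation: H = {e, r, r^2, r^3, r^4, r^5, r^6}, so |H| = 7.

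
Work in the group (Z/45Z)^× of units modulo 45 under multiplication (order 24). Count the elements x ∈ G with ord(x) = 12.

8

The elements of order 12 are: 2, 7, 13, 22, 23, 32, 38, 43.
That's 8.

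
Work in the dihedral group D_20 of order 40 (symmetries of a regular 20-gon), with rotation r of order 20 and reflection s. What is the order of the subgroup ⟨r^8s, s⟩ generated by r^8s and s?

10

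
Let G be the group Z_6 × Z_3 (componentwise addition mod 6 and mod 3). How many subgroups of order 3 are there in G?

4

|G| = 18 and 3 | 18, so subgroups of order 3 are possible by Lagrange.
The subgroups of order 3 are: {(0,0), (0,1), (0,2)}; {(0,0), (2,0), (4,0)}; {(0,0), (2,1), (4,2)}; {(0,0), (2,2), (4,1)}.
So G has 4 subgroups of order 3.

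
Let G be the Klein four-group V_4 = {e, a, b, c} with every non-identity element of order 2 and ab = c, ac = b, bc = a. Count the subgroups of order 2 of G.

|G| = 4 and 2 | 4, so subgroups of order 2 are possible by Lagrange.
The subgroups of order 2 are: {e, a}; {e, b}; {e, c}.
So G has 3 subgroups of order 2.

3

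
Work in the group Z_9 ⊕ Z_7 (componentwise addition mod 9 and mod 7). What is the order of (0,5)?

The order of (0,5) in Z_9 × Z_7 is lcm(ord(0) in Z_9, ord(5) in Z_7).
ord(0) = 1 and ord(5) = 7, so |⟨(0,5)⟩| = lcm(1, 7) = 7.

7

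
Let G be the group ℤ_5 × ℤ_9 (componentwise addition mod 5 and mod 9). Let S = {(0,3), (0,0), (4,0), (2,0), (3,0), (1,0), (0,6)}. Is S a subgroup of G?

|S| = 7 does not divide |G| = 45, so by Lagrange S is not a subgroup.

No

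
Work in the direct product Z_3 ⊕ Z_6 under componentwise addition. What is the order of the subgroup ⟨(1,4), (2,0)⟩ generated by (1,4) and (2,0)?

|⟨(1,4)⟩| = 3 and |⟨(2,0)⟩| = 3, so |H| is a multiple of lcm(3, 3) = 3 and divides |G| = 18.
Closing under the operation: H = {(0,0), (0,2), (0,4), (1,0), (1,2), (1,4), (2,0), (2,2), (2,4)}, so |H| = 9.

9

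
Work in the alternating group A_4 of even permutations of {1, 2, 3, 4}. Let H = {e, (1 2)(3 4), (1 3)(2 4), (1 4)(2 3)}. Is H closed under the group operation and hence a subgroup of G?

|H| = 4 divides |G| = 12, consistent with Lagrange.
H contains the identity, every element's inverse is in H, and H is closed under ∘: it is a subgroup.

Yes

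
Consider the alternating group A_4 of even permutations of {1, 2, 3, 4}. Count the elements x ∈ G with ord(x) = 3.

8

The elements of order 3 are: (2 3 4), (2 4 3), (1 2 3), (1 2 4), (1 3 2), (1 3 4), (1 4 2), (1 4 3).
That's 8.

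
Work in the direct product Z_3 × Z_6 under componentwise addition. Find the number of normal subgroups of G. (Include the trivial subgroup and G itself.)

G is abelian, so every subgroup is normal.
G has 12 subgroups in total, hence 12 normal subgroups.

12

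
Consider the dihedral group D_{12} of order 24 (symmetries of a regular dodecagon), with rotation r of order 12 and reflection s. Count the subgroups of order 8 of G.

|G| = 24 and 8 | 24, so subgroups of order 8 are possible by Lagrange.
The subgroups of order 8 are: {e, r^3, r^6, r^9, rs, r^4s, r^7s, r^10s}; {e, r^3, r^6, r^9, r^2s, r^5s, r^8s, r^11s}; {e, r^3, r^6, r^9, s, r^3s, r^6s, r^9s}.
So G has 3 subgroups of order 8.

3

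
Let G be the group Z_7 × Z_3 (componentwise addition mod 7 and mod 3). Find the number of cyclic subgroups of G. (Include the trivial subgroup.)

4

Each element a generates a cyclic subgroup ⟨a⟩; distinct elements may generate the same one (a cyclic group of order d has φ(d) generators).
Cyclic subgroups by order — order 1: 1; order 3: 1; order 7: 1; order 21: 1.
Total: 4.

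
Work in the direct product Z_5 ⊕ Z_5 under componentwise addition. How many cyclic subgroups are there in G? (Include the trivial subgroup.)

Each element a generates a cyclic subgroup ⟨a⟩; distinct elements may generate the same one (a cyclic group of order d has φ(d) generators).
Cyclic subgroups by order — order 1: 1; order 5: 6.
Total: 7.

7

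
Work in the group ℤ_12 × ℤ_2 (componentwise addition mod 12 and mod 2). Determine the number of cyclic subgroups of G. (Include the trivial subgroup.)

12

Group the elements of G by the cyclic subgroup they generate; each cyclic subgroup of order d accounts for φ(d) elements.
Cyclic subgroups by order — order 1: 1; order 2: 3; order 3: 1; order 4: 2; order 6: 3; order 12: 2.
Total: 12.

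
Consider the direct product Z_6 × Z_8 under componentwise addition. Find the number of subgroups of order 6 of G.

|G| = 48 and 6 | 48, so subgroups of order 6 are possible by Lagrange.
The subgroups of order 6 are: {(0,0), (0,4), (2,0), (2,4), (4,0), (4,4)}; {(0,0), (1,0), (2,0), (3,0), (4,0), (5,0)}; {(0,0), (1,4), (2,0), (3,4), (4,0), (5,4)}.
So G has 3 subgroups of order 6.

3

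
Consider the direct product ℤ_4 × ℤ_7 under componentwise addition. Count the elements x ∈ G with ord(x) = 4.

2

An element (a,b) has order lcm(ord(a), ord(b)); count pairs with lcm equal to 4.
Enumerating gives 2 such elements.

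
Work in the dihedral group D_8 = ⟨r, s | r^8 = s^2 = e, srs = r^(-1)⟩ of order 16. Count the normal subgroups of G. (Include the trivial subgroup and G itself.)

7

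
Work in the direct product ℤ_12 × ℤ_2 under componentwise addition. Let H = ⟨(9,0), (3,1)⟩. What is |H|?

|⟨(9,0)⟩| = 4 and |⟨(3,1)⟩| = 4, so |H| is a multiple of lcm(4, 4) = 4 and divides |G| = 24.
Closing under the operation: H = {(0,0), (0,1), (3,0), (3,1), (6,0), (6,1), (9,0), (9,1)}, so |H| = 8.

8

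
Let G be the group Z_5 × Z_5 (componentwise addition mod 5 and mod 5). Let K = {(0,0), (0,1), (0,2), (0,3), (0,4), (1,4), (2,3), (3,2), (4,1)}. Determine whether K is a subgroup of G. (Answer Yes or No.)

|K| = 9 does not divide |G| = 25, so by Lagrange K is not a subgroup.

No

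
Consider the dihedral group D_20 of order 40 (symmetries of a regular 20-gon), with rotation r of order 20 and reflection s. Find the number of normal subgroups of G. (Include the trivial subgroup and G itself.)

9

G has 48 subgroups. Checking conjugation-invariance by order — order 1: 1/1 normal; order 2: 1/21 normal; order 4: 1/11 normal; order 5: 1/1 normal; order 8: 0/5 normal; order 10: 1/5 normal; order 20: 3/3 normal; order 40: 1/1 normal.
Total normal subgroups: 9.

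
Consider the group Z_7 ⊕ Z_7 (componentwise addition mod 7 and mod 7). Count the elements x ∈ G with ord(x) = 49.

An element (a,b) has order lcm(ord(a), ord(b)); count pairs with lcm equal to 49.
Enumerating gives 0 such elements.

0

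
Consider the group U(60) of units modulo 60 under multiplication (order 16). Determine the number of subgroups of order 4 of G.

11

|G| = 16 and 4 | 16, so subgroups of order 4 are possible by Lagrange.
The subgroups of order 4 are: {1, 11, 19, 29}; {1, 11, 31, 41}; {1, 11, 49, 59}; {1, 13, 37, 49}; … (11 in all).
So G has 11 subgroups of order 4.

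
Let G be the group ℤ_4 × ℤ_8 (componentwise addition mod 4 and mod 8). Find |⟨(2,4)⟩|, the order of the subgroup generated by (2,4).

2

The order of (2,4) in Z_4 × Z_8 is lcm(ord(2) in Z_4, ord(4) in Z_8).
ord(2) = 2 and ord(4) = 2, so |⟨(2,4)⟩| = lcm(2, 2) = 2.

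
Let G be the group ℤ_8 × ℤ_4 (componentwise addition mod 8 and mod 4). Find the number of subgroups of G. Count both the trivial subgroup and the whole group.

|G| = 32, so by Lagrange every subgroup order divides 32. Divisors: 1, 2, 4, 8, 16, 32.
Subgroups by order — order 1: 1; order 2: 3; order 4: 7; order 8: 7; order 16: 3; order 32: 1.
Total: 1 + 3 + 7 + 7 + 3 + 1 = 22.

22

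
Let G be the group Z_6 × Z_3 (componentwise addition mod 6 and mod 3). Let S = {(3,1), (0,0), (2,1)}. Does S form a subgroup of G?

No

(3,1) ∈ S but its inverse (3,2) ∉ S, so S is not a subgroup.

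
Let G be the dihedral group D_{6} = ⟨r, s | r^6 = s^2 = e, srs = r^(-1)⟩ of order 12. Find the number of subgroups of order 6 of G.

3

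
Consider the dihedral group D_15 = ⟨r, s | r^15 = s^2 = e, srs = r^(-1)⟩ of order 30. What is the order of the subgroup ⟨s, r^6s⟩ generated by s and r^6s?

|⟨s⟩| = 2 and |⟨r^6s⟩| = 2, so |H| is a multiple of lcm(2, 2) = 2 and divides |G| = 30.
Closing under the operation: H = {e, r^3, r^6, r^9, r^12, s, r^3s, r^6s, r^9s, r^12s}, so |H| = 10.

10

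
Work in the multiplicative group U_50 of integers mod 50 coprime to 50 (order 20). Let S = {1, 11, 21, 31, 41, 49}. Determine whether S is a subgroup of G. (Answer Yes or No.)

|S| = 6 does not divide |G| = 20, so by Lagrange S is not a subgroup.

No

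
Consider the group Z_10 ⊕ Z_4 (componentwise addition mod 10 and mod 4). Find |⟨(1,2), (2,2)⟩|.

|⟨(1,2)⟩| = 10 and |⟨(2,2)⟩| = 10, so |H| is a multiple of lcm(10, 10) = 10 and divides |G| = 40.
Closing under the operation: H = {(0,0), (0,2), (1,0), (1,2), (2,0), (2,2), (3,0), (3,2), (4,0), (4,2), (5,0), (5,2), (6,0), (6,2), (7,0), (7,2), (8,0), (8,2), (9,0), (9,2)}, so |H| = 20.

20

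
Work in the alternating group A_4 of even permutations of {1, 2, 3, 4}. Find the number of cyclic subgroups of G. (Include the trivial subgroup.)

8

A cyclic subgroup of order d is generated by each of its φ(d) elements of order d, so the cyclic subgroups of order d number (#elements of order d)/φ(d).
Cyclic subgroups by order — order 1: 1; order 2: 3; order 3: 4.
Total: 8.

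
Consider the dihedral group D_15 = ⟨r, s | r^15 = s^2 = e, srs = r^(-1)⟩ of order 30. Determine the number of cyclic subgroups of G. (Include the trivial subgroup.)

19

Group the elements of G by the cyclic subgroup they generate; each cyclic subgroup of order d accounts for φ(d) elements.
Cyclic subgroups by order — order 1: 1; order 2: 15; order 3: 1; order 5: 1; order 15: 1.
Total: 19.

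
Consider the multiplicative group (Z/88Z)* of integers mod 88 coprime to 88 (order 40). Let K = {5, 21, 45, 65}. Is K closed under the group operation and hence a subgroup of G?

The identity 1 ∉ K, so K is not a subgroup.

No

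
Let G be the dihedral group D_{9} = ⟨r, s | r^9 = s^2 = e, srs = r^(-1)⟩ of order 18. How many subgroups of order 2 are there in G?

9

|G| = 18 and 2 | 18, so subgroups of order 2 are possible by Lagrange.
The subgroups of order 2 are: {e, r^2s}; {e, r^3s}; {e, r^4s}; {e, r^5s}; … (9 in all).
So G has 9 subgroups of order 2.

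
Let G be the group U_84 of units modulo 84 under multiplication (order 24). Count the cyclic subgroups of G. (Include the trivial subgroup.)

A cyclic subgroup of order d is generated by each of its φ(d) elements of order d, so the cyclic subgroups of order d number (#elements of order d)/φ(d).
Cyclic subgroups by order — order 1: 1; order 2: 7; order 3: 1; order 6: 7.
Total: 16.

16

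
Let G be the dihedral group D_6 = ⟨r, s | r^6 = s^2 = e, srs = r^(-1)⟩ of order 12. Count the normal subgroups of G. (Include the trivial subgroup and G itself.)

G has 16 subgroups. Checking conjugation-invariance by order — order 1: 1/1 normal; order 2: 1/7 normal; order 3: 1/1 normal; order 4: 0/3 normal; order 6: 3/3 normal; order 12: 1/1 normal.
Total normal subgroups: 7.

7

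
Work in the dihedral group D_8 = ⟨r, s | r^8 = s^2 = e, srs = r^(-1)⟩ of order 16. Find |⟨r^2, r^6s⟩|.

|⟨r^2⟩| = 4 and |⟨r^6s⟩| = 2, so |H| is a multiple of lcm(4, 2) = 4 and divides |G| = 16.
Closing under the operation: H = {e, r^2, r^4, r^6, s, r^2s, r^4s, r^6s}, so |H| = 8.

8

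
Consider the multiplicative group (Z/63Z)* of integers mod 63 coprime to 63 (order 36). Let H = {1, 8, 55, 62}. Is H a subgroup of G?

Yes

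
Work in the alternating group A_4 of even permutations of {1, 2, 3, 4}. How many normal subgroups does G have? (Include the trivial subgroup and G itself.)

3

G has 10 subgroups. Checking conjugation-invariance by order — order 1: 1/1 normal; order 2: 0/3 normal; order 3: 0/4 normal; order 4: 1/1 normal; order 12: 1/1 normal.
Total normal subgroups: 3.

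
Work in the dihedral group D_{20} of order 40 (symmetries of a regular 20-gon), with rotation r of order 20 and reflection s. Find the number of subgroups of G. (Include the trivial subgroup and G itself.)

|G| = 40, so by Lagrange every subgroup order divides 40. Divisors: 1, 2, 4, 5, 8, 10, 20, 40.
Subgroups by order — order 1: 1; order 2: 21; order 4: 11; order 5: 1; order 8: 5; order 10: 5; order 20: 3; order 40: 1.
Total: 1 + 21 + 11 + 1 + 5 + 5 + 3 + 1 = 48.

48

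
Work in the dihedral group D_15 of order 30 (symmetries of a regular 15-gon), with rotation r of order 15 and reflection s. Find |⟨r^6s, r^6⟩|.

|⟨r^6s⟩| = 2 and |⟨r^6⟩| = 5, so |H| is a multiple of lcm(2, 5) = 10 and divides |G| = 30.
Closing under the operation: H = {e, r^3, r^6, r^9, r^12, s, r^3s, r^6s, r^9s, r^12s}, so |H| = 10.

10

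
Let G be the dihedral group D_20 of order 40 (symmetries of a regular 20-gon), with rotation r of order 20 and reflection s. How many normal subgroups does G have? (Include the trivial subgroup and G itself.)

9

G has 48 subgroups. Checking conjugation-invariance by order — order 1: 1/1 normal; order 2: 1/21 normal; order 4: 1/11 normal; order 5: 1/1 normal; order 8: 0/5 normal; order 10: 1/5 normal; order 20: 3/3 normal; order 40: 1/1 normal.
Total normal subgroups: 9.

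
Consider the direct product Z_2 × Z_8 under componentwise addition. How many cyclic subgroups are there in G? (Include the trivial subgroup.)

8

Each element a generates a cyclic subgroup ⟨a⟩; distinct elements may generate the same one (a cyclic group of order d has φ(d) generators).
Cyclic subgroups by order — order 1: 1; order 2: 3; order 4: 2; order 8: 2.
Total: 8.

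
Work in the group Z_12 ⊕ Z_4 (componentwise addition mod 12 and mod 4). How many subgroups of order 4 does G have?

|G| = 48 and 4 | 48, so subgroups of order 4 are possible by Lagrange.
The subgroups of order 4 are: {(0,0), (0,1), (0,2), (0,3)}; {(0,0), (0,2), (6,0), (6,2)}; {(0,0), (0,2), (6,1), (6,3)}; {(0,0), (3,0), (6,0), (9,0)}; … (7 in all).
So G has 7 subgroups of order 4.

7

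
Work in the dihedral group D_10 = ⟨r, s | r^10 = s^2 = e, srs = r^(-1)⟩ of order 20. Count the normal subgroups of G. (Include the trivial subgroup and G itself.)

7

G has 22 subgroups. Checking conjugation-invariance by order — order 1: 1/1 normal; order 2: 1/11 normal; order 4: 0/5 normal; order 5: 1/1 normal; order 10: 3/3 normal; order 20: 1/1 normal.
Total normal subgroups: 7.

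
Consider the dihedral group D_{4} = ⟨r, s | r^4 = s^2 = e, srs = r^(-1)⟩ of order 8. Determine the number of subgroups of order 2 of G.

5

|G| = 8 and 2 | 8, so subgroups of order 2 are possible by Lagrange.
The subgroups of order 2 are: {e, r^2}; {e, r^2s}; {e, r^3s}; {e, rs}; … (5 in all).
So G has 5 subgroups of order 2.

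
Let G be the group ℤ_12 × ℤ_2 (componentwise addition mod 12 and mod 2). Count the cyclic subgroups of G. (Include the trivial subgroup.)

12

Each element a generates a cyclic subgroup ⟨a⟩; distinct elements may generate the same one (a cyclic group of order d has φ(d) generators).
Cyclic subgroups by order — order 1: 1; order 2: 3; order 3: 1; order 4: 2; order 6: 3; order 12: 2.
Total: 12.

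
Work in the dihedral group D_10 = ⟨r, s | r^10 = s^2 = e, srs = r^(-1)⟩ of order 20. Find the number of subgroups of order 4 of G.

|G| = 20 and 4 | 20, so subgroups of order 4 are possible by Lagrange.
The subgroups of order 4 are: {e, r^5, r^2s, r^7s}; {e, r^5, r^3s, r^8s}; {e, r^5, r^4s, r^9s}; {e, r^5, s, r^5s}; … (5 in all).
So G has 5 subgroups of order 4.

5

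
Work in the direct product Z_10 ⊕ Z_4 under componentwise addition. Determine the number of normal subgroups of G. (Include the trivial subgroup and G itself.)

G is abelian, so every subgroup is normal.
G has 16 subgroups in total, hence 16 normal subgroups.

16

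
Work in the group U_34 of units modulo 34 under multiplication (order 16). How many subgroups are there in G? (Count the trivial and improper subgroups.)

|G| = 16, so by Lagrange every subgroup order divides 16. Divisors: 1, 2, 4, 8, 16.
Subgroups by order — order 1: 1; order 2: 1; order 4: 1; order 8: 1; order 16: 1.
Total: 1 + 1 + 1 + 1 + 1 = 5.

5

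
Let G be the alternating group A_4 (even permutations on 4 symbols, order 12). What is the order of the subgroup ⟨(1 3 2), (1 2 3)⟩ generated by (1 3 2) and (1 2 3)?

|⟨(1 3 2)⟩| = 3 and |⟨(1 2 3)⟩| = 3, so |H| is a multiple of lcm(3, 3) = 3 and divides |G| = 12.
Closing under the operation: H = {e, (1 2 3), (1 3 2)}, so |H| = 3.

3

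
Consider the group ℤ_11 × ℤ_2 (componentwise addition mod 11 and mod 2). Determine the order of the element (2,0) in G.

11

The order of (2,0) in Z_11 × Z_2 is lcm(ord(2) in Z_11, ord(0) in Z_2).
ord(2) = 11 and ord(0) = 1, so |⟨(2,0)⟩| = lcm(11, 1) = 11.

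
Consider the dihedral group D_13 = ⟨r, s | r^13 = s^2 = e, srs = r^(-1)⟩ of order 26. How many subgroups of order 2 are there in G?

13

|G| = 26 and 2 | 26, so subgroups of order 2 are possible by Lagrange.
The subgroups of order 2 are: {e, r^10s}; {e, r^11s}; {e, r^12s}; {e, r^2s}; … (13 in all).
So G has 13 subgroups of order 2.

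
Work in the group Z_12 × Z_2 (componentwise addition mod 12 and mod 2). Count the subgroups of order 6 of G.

|G| = 24 and 6 | 24, so subgroups of order 6 are possible by Lagrange.
The subgroups of order 6 are: {(0,0), (0,1), (4,0), (4,1), (8,0), (8,1)}; {(0,0), (2,0), (4,0), (6,0), (8,0), (10,0)}; {(0,0), (2,1), (4,0), (6,1), (8,0), (10,1)}.
So G has 3 subgroups of order 6.

3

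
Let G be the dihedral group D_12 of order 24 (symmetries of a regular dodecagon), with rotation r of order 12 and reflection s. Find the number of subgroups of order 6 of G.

5

|G| = 24 and 6 | 24, so subgroups of order 6 are possible by Lagrange.
The subgroups of order 6 are: {e, r^2, r^4, r^6, r^8, r^10}; {e, r^4, r^8, r^2s, r^6s, r^10s}; {e, r^4, r^8, r^3s, r^7s, r^11s}; {e, r^4, r^8, s, r^4s, r^8s}; … (5 in all).
So G has 5 subgroups of order 6.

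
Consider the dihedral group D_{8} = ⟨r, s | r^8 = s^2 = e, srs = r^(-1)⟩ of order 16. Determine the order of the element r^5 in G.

8

Computing powers of r^5: the smallest k with (r^5)^k = e is k = 8.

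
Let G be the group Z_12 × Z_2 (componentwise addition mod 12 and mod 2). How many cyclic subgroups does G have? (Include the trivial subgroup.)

12

Each element a generates a cyclic subgroup ⟨a⟩; distinct elements may generate the same one (a cyclic group of order d has φ(d) generators).
Cyclic subgroups by order — order 1: 1; order 2: 3; order 3: 1; order 4: 2; order 6: 3; order 12: 2.
Total: 12.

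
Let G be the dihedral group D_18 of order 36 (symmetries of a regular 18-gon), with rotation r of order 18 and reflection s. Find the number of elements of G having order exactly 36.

0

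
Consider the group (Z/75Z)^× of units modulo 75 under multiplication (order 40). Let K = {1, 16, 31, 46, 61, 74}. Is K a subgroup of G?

|K| = 6 does not divide |G| = 40, so by Lagrange K is not a subgroup.

No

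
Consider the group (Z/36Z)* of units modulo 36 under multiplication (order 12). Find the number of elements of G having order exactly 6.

6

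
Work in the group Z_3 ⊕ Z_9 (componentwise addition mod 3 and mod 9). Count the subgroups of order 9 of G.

|G| = 27 and 9 | 27, so subgroups of order 9 are possible by Lagrange.
The subgroups of order 9 are: {(0,0), (0,1), (0,2), (0,3), (0,4), (0,5), (0,6), (0,7), (0,8)}; {(0,0), (0,3), (0,6), (1,0), (1,3), (1,6), (2,0), (2,3), (2,6)}; {(0,0), (0,3), (0,6), (1,1), (1,4), (1,7), (2,2), (2,5), (2,8)}; {(0,0), (0,3), (0,6), (1,2), (1,5), (1,8), (2,1), (2,4), (2,7)}.
So G has 4 subgroups of order 9.

4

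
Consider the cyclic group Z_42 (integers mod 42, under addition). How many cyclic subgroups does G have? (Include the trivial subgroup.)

8

Group the elements of G by the cyclic subgroup they generate; each cyclic subgroup of order d accounts for φ(d) elements.
Cyclic subgroups by order — order 1: 1; order 2: 1; order 3: 1; order 6: 1; order 7: 1; order 14: 1; order 21: 1; order 42: 1.
Total: 8.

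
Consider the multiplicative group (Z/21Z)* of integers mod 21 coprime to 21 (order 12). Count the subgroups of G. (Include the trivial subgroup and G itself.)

|G| = 12, so by Lagrange every subgroup order divides 12. Divisors: 1, 2, 3, 4, 6, 12.
Subgroups by order — order 1: 1; order 2: 3; order 3: 1; order 4: 1; order 6: 3; order 12: 1.
Total: 1 + 3 + 1 + 1 + 3 + 1 = 10.

10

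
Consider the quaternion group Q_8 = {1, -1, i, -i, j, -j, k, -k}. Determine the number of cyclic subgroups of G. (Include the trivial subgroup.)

A cyclic subgroup of order d is generated by each of its φ(d) elements of order d, so the cyclic subgroups of order d number (#elements of order d)/φ(d).
Cyclic subgroups by order — order 1: 1; order 2: 1; order 4: 3.
Total: 5.

5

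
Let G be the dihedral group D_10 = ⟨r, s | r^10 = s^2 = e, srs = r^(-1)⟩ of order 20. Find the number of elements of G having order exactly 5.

4

The elements of order 5 are: r^2, r^4, r^6, r^8.
That's 4.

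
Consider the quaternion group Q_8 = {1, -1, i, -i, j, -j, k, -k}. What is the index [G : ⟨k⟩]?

|⟨k⟩| = 4 and |G| = 8.
By Lagrange, [G : H] = |G|/|H| = 8/4 = 2.

2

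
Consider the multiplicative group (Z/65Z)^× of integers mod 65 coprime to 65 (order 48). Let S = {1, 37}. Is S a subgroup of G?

37 ∈ S but its inverse 58 ∉ S, so S is not a subgroup.

No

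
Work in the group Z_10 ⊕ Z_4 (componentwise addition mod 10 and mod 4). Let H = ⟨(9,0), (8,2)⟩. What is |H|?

20

|⟨(9,0)⟩| = 10 and |⟨(8,2)⟩| = 10, so |H| is a multiple of lcm(10, 10) = 10 and divides |G| = 40.
Closing under the operation: H = {(0,0), (0,2), (1,0), (1,2), (2,0), (2,2), (3,0), (3,2), (4,0), (4,2), (5,0), (5,2), (6,0), (6,2), (7,0), (7,2), (8,0), (8,2), (9,0), (9,2)}, so |H| = 20.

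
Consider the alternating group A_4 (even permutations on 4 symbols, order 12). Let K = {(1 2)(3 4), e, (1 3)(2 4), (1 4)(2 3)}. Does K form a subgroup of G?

|K| = 4 divides |G| = 12, consistent with Lagrange.
K contains the identity, every element's inverse is in K, and K is closed under ∘: it is a subgroup.

Yes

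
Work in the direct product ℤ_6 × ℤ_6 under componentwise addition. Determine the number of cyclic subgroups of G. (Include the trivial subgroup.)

20

A cyclic subgroup of order d is generated by each of its φ(d) elements of order d, so the cyclic subgroups of order d number (#elements of order d)/φ(d).
Cyclic subgroups by order — order 1: 1; order 2: 3; order 3: 4; order 6: 12.
Total: 20.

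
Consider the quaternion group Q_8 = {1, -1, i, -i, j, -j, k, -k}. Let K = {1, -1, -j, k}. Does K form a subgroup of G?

-j ∈ K but its inverse j ∉ K, so K is not a subgroup.

No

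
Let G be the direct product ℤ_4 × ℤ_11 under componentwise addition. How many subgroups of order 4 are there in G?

|G| = 44 and 4 | 44, so subgroups of order 4 are possible by Lagrange.
The subgroups of order 4 are: {(0,0), (1,0), (2,0), (3,0)}.
So G has 1 subgroup of order 4.

1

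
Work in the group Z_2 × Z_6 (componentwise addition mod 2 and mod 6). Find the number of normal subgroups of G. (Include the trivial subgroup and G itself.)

G is abelian, so every subgroup is normal.
G has 10 subgroups in total, hence 10 normal subgroups.

10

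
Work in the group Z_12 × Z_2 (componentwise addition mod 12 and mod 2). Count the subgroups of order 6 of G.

3

|G| = 24 and 6 | 24, so subgroups of order 6 are possible by Lagrange.
The subgroups of order 6 are: {(0,0), (0,1), (4,0), (4,1), (8,0), (8,1)}; {(0,0), (2,0), (4,0), (6,0), (8,0), (10,0)}; {(0,0), (2,1), (4,0), (6,1), (8,0), (10,1)}.
So G has 3 subgroups of order 6.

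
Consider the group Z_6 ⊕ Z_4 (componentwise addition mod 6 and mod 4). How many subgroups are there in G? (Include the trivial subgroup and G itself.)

16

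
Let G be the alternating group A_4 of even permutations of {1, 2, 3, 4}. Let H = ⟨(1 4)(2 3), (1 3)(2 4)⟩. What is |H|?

|⟨(1 4)(2 3)⟩| = 2 and |⟨(1 3)(2 4)⟩| = 2, so |H| is a multiple of lcm(2, 2) = 2 and divides |G| = 12.
Closing under the operation: H = {e, (1 2)(3 4), (1 3)(2 4), (1 4)(2 3)}, so |H| = 4.

4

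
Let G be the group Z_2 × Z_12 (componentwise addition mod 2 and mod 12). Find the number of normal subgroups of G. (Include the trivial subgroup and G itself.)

16

G is abelian, so every subgroup is normal.
G has 16 subgroups in total, hence 16 normal subgroups.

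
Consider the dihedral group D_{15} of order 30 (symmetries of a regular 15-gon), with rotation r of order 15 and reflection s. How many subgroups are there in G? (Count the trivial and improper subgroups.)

|G| = 30, so by Lagrange every subgroup order divides 30. Divisors: 1, 2, 3, 5, 6, 10, 15, 30.
Subgroups by order — order 1: 1; order 2: 15; order 3: 1; order 5: 1; order 6: 5; order 10: 3; order 15: 1; order 30: 1.
Total: 1 + 15 + 1 + 1 + 5 + 3 + 1 + 1 = 28.

28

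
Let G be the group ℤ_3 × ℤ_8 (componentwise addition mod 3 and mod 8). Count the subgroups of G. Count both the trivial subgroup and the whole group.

8

|G| = 24, so by Lagrange every subgroup order divides 24. Divisors: 1, 2, 3, 4, 6, 8, 12, 24.
Subgroups by order — order 1: 1; order 2: 1; order 3: 1; order 4: 1; order 6: 1; order 8: 1; order 12: 1; order 24: 1.
Total: 1 + 1 + 1 + 1 + 1 + 1 + 1 + 1 = 8.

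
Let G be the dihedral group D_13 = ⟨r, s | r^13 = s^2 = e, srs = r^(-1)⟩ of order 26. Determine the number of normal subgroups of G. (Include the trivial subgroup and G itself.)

3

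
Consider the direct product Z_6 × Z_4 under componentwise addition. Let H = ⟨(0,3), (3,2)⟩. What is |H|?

|⟨(0,3)⟩| = 4 and |⟨(3,2)⟩| = 2, so |H| is a multiple of lcm(4, 2) = 4 and divides |G| = 24.
Closing under the operation: H = {(0,0), (0,1), (0,2), (0,3), (3,0), (3,1), (3,2), (3,3)}, so |H| = 8.

8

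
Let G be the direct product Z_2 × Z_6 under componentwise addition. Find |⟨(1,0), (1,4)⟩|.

6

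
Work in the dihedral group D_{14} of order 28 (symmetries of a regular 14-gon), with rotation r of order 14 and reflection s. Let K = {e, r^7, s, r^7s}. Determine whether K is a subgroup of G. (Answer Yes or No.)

Yes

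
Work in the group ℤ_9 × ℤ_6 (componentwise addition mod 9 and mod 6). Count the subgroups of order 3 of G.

4

|G| = 54 and 3 | 54, so subgroups of order 3 are possible by Lagrange.
The subgroups of order 3 are: {(0,0), (0,2), (0,4)}; {(0,0), (3,0), (6,0)}; {(0,0), (3,2), (6,4)}; {(0,0), (3,4), (6,2)}.
So G has 4 subgroups of order 3.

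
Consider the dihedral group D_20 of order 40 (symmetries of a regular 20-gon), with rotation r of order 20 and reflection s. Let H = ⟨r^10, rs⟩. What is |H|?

|⟨r^10⟩| = 2 and |⟨rs⟩| = 2, so |H| is a multiple of lcm(2, 2) = 2 and divides |G| = 40.
Closing under the operation: H = {e, r^10, rs, r^11s}, so |H| = 4.

4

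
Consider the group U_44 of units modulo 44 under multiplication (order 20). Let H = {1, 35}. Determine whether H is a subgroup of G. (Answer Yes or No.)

No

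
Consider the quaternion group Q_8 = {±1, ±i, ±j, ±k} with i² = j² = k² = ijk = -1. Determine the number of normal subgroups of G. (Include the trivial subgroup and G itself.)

G has 6 subgroups. Checking conjugation-invariance by order — order 1: 1/1 normal; order 2: 1/1 normal; order 4: 3/3 normal; order 8: 1/1 normal.
Total normal subgroups: 6.

6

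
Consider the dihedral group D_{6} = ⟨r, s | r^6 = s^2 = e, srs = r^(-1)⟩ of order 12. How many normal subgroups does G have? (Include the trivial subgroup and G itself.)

G has 16 subgroups. Checking conjugation-invariance by order — order 1: 1/1 normal; order 2: 1/7 normal; order 3: 1/1 normal; order 4: 0/3 normal; order 6: 3/3 normal; order 12: 1/1 normal.
Total normal subgroups: 7.

7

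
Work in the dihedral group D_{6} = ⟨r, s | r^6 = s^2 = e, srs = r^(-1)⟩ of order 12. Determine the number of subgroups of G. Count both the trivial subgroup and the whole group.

|G| = 12, so by Lagrange every subgroup order divides 12. Divisors: 1, 2, 3, 4, 6, 12.
Subgroups by order — order 1: 1; order 2: 7; order 3: 1; order 4: 3; order 6: 3; order 12: 1.
Total: 1 + 7 + 1 + 3 + 3 + 1 = 16.

16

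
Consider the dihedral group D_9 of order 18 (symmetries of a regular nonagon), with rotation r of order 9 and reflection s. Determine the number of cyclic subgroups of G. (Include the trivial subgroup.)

12

Each element a generates a cyclic subgroup ⟨a⟩; distinct elements may generate the same one (a cyclic group of order d has φ(d) generators).
Cyclic subgroups by order — order 1: 1; order 2: 9; order 3: 1; order 9: 1.
Total: 12.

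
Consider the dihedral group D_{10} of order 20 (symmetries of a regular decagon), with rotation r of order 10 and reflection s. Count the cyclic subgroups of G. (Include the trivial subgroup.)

A cyclic subgroup of order d is generated by each of its φ(d) elements of order d, so the cyclic subgroups of order d number (#elements of order d)/φ(d).
Cyclic subgroups by order — order 1: 1; order 2: 11; order 5: 1; order 10: 1.
Total: 14.

14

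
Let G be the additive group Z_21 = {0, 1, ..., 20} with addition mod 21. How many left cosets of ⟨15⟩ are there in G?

|⟨15⟩| = 7 and |G| = 21.
By Lagrange, [G : H] = |G|/|H| = 21/7 = 3.

3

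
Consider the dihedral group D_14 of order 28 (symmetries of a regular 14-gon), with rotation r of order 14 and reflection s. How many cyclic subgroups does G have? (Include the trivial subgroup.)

18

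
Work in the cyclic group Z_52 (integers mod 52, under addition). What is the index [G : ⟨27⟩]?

|⟨27⟩| = 52 and |G| = 52.
By Lagrange, [G : H] = |G|/|H| = 52/52 = 1.

1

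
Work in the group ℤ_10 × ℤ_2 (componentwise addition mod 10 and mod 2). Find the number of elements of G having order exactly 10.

An element (a,b) has order lcm(ord(a), ord(b)); count pairs with lcm equal to 10.
Enumerating gives 12 such elements.

12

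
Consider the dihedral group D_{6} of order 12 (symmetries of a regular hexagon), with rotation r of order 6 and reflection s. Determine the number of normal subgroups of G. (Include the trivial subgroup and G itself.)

7

G has 16 subgroups. Checking conjugation-invariance by order — order 1: 1/1 normal; order 2: 1/7 normal; order 3: 1/1 normal; order 4: 0/3 normal; order 6: 3/3 normal; order 12: 1/1 normal.
Total normal subgroups: 7.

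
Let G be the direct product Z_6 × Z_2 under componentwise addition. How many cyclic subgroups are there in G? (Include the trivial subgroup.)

A cyclic subgroup of order d is generated by each of its φ(d) elements of order d, so the cyclic subgroups of order d number (#elements of order d)/φ(d).
Cyclic subgroups by order — order 1: 1; order 2: 3; order 3: 1; order 6: 3.
Total: 8.

8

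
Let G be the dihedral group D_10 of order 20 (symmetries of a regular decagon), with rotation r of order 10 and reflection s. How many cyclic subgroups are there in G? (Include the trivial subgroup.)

14

Each element a generates a cyclic subgroup ⟨a⟩; distinct elements may generate the same one (a cyclic group of order d has φ(d) generators).
Cyclic subgroups by order — order 1: 1; order 2: 11; order 5: 1; order 10: 1.
Total: 14.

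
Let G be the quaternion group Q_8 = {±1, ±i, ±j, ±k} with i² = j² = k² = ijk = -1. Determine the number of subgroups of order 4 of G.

3

|G| = 8 and 4 | 8, so subgroups of order 4 are possible by Lagrange.
The subgroups of order 4 are: {1, -1, i, -i}; {1, -1, j, -j}; {1, -1, k, -k}.
So G has 3 subgroups of order 4.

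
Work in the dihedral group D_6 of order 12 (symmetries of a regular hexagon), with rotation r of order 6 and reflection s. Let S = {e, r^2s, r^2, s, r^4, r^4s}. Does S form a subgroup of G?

Yes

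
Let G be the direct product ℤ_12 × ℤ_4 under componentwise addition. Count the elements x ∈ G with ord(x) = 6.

An element (a,b) has order lcm(ord(a), ord(b)); count pairs with lcm equal to 6.
Enumerating gives 6 such elements.

6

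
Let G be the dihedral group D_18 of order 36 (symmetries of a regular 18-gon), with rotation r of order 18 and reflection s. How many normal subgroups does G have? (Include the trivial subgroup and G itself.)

9

G has 45 subgroups. Checking conjugation-invariance by order — order 1: 1/1 normal; order 2: 1/19 normal; order 3: 1/1 normal; order 4: 0/9 normal; order 6: 1/7 normal; order 9: 1/1 normal; order 12: 0/3 normal; order 18: 3/3 normal; order 36: 1/1 normal.
Total normal subgroups: 9.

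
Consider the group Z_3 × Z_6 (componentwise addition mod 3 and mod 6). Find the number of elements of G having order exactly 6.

8

An element (a,b) has order lcm(ord(a), ord(b)); count pairs with lcm equal to 6.
Enumerating gives 8 such elements.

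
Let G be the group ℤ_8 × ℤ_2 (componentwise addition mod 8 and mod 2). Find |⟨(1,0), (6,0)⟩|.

|⟨(1,0)⟩| = 8 and |⟨(6,0)⟩| = 4, so |H| is a multiple of lcm(8, 4) = 8 and divides |G| = 16.
Closing under the operation: H = {(0,0), (1,0), (2,0), (3,0), (4,0), (5,0), (6,0), (7,0)}, so |H| = 8.

8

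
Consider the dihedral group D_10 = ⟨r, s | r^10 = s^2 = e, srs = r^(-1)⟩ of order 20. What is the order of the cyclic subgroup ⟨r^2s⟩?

Computing powers of r^2s: the smallest k with (r^2s)^k = e is k = 2.

2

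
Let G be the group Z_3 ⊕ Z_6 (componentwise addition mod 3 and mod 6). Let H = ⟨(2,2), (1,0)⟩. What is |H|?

|⟨(2,2)⟩| = 3 and |⟨(1,0)⟩| = 3, so |H| is a multiple of lcm(3, 3) = 3 and divides |G| = 18.
Closing under the operation: H = {(0,0), (0,2), (0,4), (1,0), (1,2), (1,4), (2,0), (2,2), (2,4)}, so |H| = 9.

9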